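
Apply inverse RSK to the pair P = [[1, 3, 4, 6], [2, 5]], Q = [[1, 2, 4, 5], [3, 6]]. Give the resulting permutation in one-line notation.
Reverse the RSK construction: for i from n down to 1, find the cell of Q containing i, remove the entry at that cell from P, and reverse-bump it up through P; the value ejected from row 1 is w(i).

Step i=6: Q has 6 at row 2, column 2; remove 5 from row 2 of P and reverse-bump: 5 enters row 1 and ejects 4. So w(6) = 4. P is now [[1, 3, 5, 6], [2]].
Step i=5: Q has 5 at row 1, column 4; remove that cell from P, ejecting 6. So w(5) = 6. P is now [[1, 3, 5], [2]].
Step i=4: Q has 4 at row 1, column 3; remove that cell from P, ejecting 5. So w(4) = 5. P is now [[1, 3], [2]].
Step i=3: Q has 3 at row 2, column 1; remove 2 from row 2 of P and reverse-bump: 2 enters row 1 and ejects 1. So w(3) = 1. P is now [[2, 3]].
Step i=2: Q has 2 at row 1, column 2; remove that cell from P, ejecting 3. So w(2) = 3. P is now [[2]].
Step i=1: Q has 1 at row 1, column 1; remove that cell from P, ejecting 2. So w(1) = 2. P is now [].

So w = 2 3 1 5 6 4.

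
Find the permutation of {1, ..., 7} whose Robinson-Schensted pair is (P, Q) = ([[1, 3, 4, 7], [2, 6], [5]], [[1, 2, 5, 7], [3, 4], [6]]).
5 6 2 3 4 1 7

Reverse the RSK construction: for i from n down to 1, find the cell of Q containing i, remove the entry at that cell from P, and reverse-bump it up through P; the value ejected from row 1 is w(i).

Step i=7: Q has 7 at row 1, column 4; remove that cell from P, ejecting 7. So w(7) = 7. P is now [[1, 3, 4], [2, 6], [5]].
Step i=6: Q has 6 at row 3, column 1; remove 5 from row 3 of P and reverse-bump: 5 enters row 2 and ejects 2; 2 enters row 1 and ejects 1. So w(6) = 1. P is now [[2, 3, 4], [5, 6]].
Step i=5: Q has 5 at row 1, column 3; remove that cell from P, ejecting 4. So w(5) = 4. P is now [[2, 3], [5, 6]].
Step i=4: Q has 4 at row 2, column 2; remove 6 from row 2 of P and reverse-bump: 6 enters row 1 and ejects 3. So w(4) = 3. P is now [[2, 6], [5]].
Step i=3: Q has 3 at row 2, column 1; remove 5 from row 2 of P and reverse-bump: 5 enters row 1 and ejects 2. So w(3) = 2. P is now [[5, 6]].
Step i=2: Q has 2 at row 1, column 2; remove that cell from P, ejecting 6. So w(2) = 6. P is now [[5]].
Step i=1: Q has 1 at row 1, column 1; remove that cell from P, ejecting 5. So w(1) = 5. P is now [].

So w = 5 6 2 3 4 1 7.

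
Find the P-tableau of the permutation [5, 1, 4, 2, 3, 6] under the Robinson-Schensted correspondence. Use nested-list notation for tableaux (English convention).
Insert 5: appended to row 1. P = [[5]].
Insert 1: 1 bumps 5 from row 1; 5 starts row 2. P = [[1], [5]].
Insert 4: appended to row 1. P = [[1, 4], [5]].
Insert 2: 2 bumps 4 from row 1; 4 bumps 5 from row 2; 5 starts row 3. P = [[1, 2], [4], [5]].
Insert 3: appended to row 1. P = [[1, 2, 3], [4], [5]].
Insert 6: appended to row 1. P = [[1, 2, 3, 6], [4], [5]].

So P = [[1, 2, 3, 6], [4], [5]].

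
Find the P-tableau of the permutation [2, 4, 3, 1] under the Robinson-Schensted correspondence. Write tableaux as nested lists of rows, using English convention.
Insert 2: appended to row 1. P = [[2]].
Insert 4: appended to row 1. P = [[2, 4]].
Insert 3: 3 bumps 4 from row 1; 4 starts row 2. P = [[2, 3], [4]].
Insert 1: 1 bumps 2 from row 1; 2 bumps 4 from row 2; 4 starts row 3. P = [[1, 3], [2], [4]].

So P = [[1, 3], [2], [4]].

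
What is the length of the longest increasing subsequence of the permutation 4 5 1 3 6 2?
3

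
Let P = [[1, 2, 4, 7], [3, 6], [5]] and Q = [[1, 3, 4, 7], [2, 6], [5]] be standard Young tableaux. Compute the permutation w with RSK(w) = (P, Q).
Reverse RSK: for i = n, n-1, ..., 1, locate i in Q, remove the corresponding corner cell from P, and reverse-bump its entry up through P; the value ejected from row 1 is w(i).

So w = 5 1 3 6 2 4 7.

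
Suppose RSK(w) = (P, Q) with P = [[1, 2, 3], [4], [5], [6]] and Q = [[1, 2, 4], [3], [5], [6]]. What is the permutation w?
1 6 2 5 4 3

Reverse the RSK construction: for i from n down to 1, find the cell of Q containing i, remove the entry at that cell from P, and reverse-bump it up through P; the value ejected from row 1 is w(i).

Step i=6: Q has 6 at row 4, column 1; remove 6 from row 4 of P and reverse-bump: 6 enters row 3 and ejects 5; 5 enters row 2 and ejects 4; 4 enters row 1 and ejects 3. So w(6) = 3. P is now [[1, 2, 4], [5], [6]].
Step i=5: Q has 5 at row 3, column 1; remove 6 from row 3 of P and reverse-bump: 6 enters row 2 and ejects 5; 5 enters row 1 and ejects 4. So w(5) = 4. P is now [[1, 2, 5], [6]].
Step i=4: Q has 4 at row 1, column 3; remove that cell from P, ejecting 5. So w(4) = 5. P is now [[1, 2], [6]].
Step i=3: Q has 3 at row 2, column 1; remove 6 from row 2 of P and reverse-bump: 6 enters row 1 and ejects 2. So w(3) = 2. P is now [[1, 6]].
Step i=2: Q has 2 at row 1, column 2; remove that cell from P, ejecting 6. So w(2) = 6. P is now [[1]].
Step i=1: Q has 1 at row 1, column 1; remove that cell from P, ejecting 1. So w(1) = 1. P is now [].

So w = 1 6 2 5 4 3.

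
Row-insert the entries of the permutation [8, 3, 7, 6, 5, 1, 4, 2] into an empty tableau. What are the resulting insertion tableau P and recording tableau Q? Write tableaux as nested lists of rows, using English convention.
Insert each entry of the permutation into P by Schensted row insertion, recording in Q the position of each new cell.

After inserting 8: P = [[8]].
After inserting 3: P = [[3], [8]].
After inserting 7: P = [[3, 7], [8]].
After inserting 6: P = [[3, 6], [7], [8]].
After inserting 5: P = [[3, 5], [6], [7], [8]].
After inserting 1: P = [[1, 5], [3], [6], [7], [8]].
After inserting 4: P = [[1, 4], [3, 5], [6], [7], [8]].
After inserting 2: P = [[1, 2], [3, 4], [5], [6], [7], [8]].

So P = [[1, 2], [3, 4], [5], [6], [7], [8]], Q = [[1, 3], [2, 7], [4], [5], [6], [8]].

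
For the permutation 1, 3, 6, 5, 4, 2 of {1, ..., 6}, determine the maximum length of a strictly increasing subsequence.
3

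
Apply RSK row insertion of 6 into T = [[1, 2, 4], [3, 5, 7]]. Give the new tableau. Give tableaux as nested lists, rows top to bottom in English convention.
6 is larger than every entry of row 1, so it is appended to row 1. The new tableau is [[1, 2, 4, 6], [3, 5, 7]].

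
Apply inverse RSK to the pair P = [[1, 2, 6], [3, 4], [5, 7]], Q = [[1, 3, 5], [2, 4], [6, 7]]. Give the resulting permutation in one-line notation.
Reverse the RSK construction: for i from n down to 1, find the cell of Q containing i, remove the entry at that cell from P, and reverse-bump it up through P; the value ejected from row 1 is w(i).

Step i=7: Q has 7 at row 3, column 2; remove 7 from row 3 of P and reverse-bump: 7 enters row 2 and ejects 4; 4 enters row 1 and ejects 2. So w(7) = 2. P is now [[1, 4, 6], [3, 7], [5]].
Step i=6: Q has 6 at row 3, column 1; remove 5 from row 3 of P and reverse-bump: 5 enters row 2 and ejects 3; 3 enters row 1 and ejects 1. So w(6) = 1. P is now [[3, 4, 6], [5, 7]].
Step i=5: Q has 5 at row 1, column 3; remove that cell from P, ejecting 6. So w(5) = 6. P is now [[3, 4], [5, 7]].
Step i=4: Q has 4 at row 2, column 2; remove 7 from row 2 of P and reverse-bump: 7 enters row 1 and ejects 4. So w(4) = 4. P is now [[3, 7], [5]].
Step i=3: Q has 3 at row 1, column 2; remove that cell from P, ejecting 7. So w(3) = 7. P is now [[3], [5]].
Step i=2: Q has 2 at row 2, column 1; remove 5 from row 2 of P and reverse-bump: 5 enters row 1 and ejects 3. So w(2) = 3. P is now [[5]].
Step i=1: Q has 1 at row 1, column 1; remove that cell from P, ejecting 5. So w(1) = 5. P is now [].

So w = 5 3 7 4 6 1 2.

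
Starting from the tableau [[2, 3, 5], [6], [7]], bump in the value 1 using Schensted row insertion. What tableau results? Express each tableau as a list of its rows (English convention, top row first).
[[1, 3, 5], [2], [6], [7]]

In row 1, 1 replaces 2 (the leftmost entry greater than 1); 2 is bumped to row 2. In row 2, 2 replaces 6 (the leftmost entry greater than 2); 6 is bumped to row 3. In row 3, 6 replaces 7 (the leftmost entry greater than 6); 7 is bumped to row 4. 7 starts a new row 4. The new tableau is [[1, 3, 5], [2], [6], [7]].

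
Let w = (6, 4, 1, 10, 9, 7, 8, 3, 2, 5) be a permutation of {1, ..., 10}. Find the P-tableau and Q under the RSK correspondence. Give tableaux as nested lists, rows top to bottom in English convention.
Insert each entry of the permutation into P by Schensted row insertion, recording in Q the position of each new cell.

Insert 6: appended to row 1. P = [[6]], Q = [[1]].
Insert 4: 4 bumps 6 from row 1; 6 starts row 2. P = [[4], [6]], Q = [[1], [2]].
Insert 1: 1 bumps 4 from row 1; 4 bumps 6 from row 2; 6 starts row 3. P = [[1], [4], [6]], Q = [[1], [2], [3]].
Insert 10: appended to row 1. P = [[1, 10], [4], [6]], Q = [[1, 4], [2], [3]].
Insert 9: 9 bumps 10 from row 1; 10 appends to row 2. P = [[1, 9], [4, 10], [6]], Q = [[1, 4], [2, 5], [3]].
Insert 7: 7 bumps 9 from row 1; 9 bumps 10 from row 2; 10 appends to row 3. P = [[1, 7], [4, 9], [6, 10]], Q = [[1, 4], [2, 5], [3, 6]].
Insert 8: appended to row 1. P = [[1, 7, 8], [4, 9], [6, 10]], Q = [[1, 4, 7], [2, 5], [3, 6]].
Insert 3: 3 bumps 7 from row 1; 7 bumps 9 from row 2; 9 bumps 10 from row 3; 10 starts row 4. P = [[1, 3, 8], [4, 7], [6, 9], [10]], Q = [[1, 4, 7], [2, 5], [3, 6], [8]].
Insert 2: 2 bumps 3 from row 1; 3 bumps 4 from row 2; 4 bumps 6 from row 3; 6 bumps 10 from row 4; 10 starts row 5. P = [[1, 2, 8], [3, 7], [4, 9], [6], [10]], Q = [[1, 4, 7], [2, 5], [3, 6], [8], [9]].
Insert 5: 5 bumps 8 from row 1; 8 appends to row 2. P = [[1, 2, 5], [3, 7, 8], [4, 9], [6], [10]], Q = [[1, 4, 7], [2, 5, 10], [3, 6], [8], [9]].

So P = [[1, 2, 5], [3, 7, 8], [4, 9], [6], [10]], Q = [[1, 4, 7], [2, 5, 10], [3, 6], [8], [9]].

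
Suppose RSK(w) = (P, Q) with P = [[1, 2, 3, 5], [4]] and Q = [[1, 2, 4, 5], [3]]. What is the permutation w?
1 4 2 3 5

Reverse the RSK construction: for i from n down to 1, find the cell of Q containing i, remove the entry at that cell from P, and reverse-bump it up through P; the value ejected from row 1 is w(i).

Step i=5: Q has 5 at row 1, column 4; remove that cell from P, ejecting 5. So w(5) = 5. P is now [[1, 2, 3], [4]].
Step i=4: Q has 4 at row 1, column 3; remove that cell from P, ejecting 3. So w(4) = 3. P is now [[1, 2], [4]].
Step i=3: Q has 3 at row 2, column 1; remove 4 from row 2 of P and reverse-bump: 4 enters row 1 and ejects 2. So w(3) = 2. P is now [[1, 4]].
Step i=2: Q has 2 at row 1, column 2; remove that cell from P, ejecting 4. So w(2) = 4. P is now [[1]].
Step i=1: Q has 1 at row 1, column 1; remove that cell from P, ejecting 1. So w(1) = 1. P is now [].

So w = 1 4 2 3 5.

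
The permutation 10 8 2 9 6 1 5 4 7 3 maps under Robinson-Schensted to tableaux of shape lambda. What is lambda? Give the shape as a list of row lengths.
Row-insert each entry into an empty tableau.

After inserting 10: P = [[10]].
After inserting 8: P = [[8], [10]].
After inserting 2: P = [[2], [8], [10]].
After inserting 9: P = [[2, 9], [8], [10]].
After inserting 6: P = [[2, 6], [8, 9], [10]].
After inserting 1: P = [[1, 6], [2, 9], [8], [10]].
After inserting 5: P = [[1, 5], [2, 6], [8, 9], [10]].
After inserting 4: P = [[1, 4], [2, 5], [6, 9], [8], [10]].
After inserting 7: P = [[1, 4, 7], [2, 5], [6, 9], [8], [10]].
After inserting 3: P = [[1, 3, 7], [2, 4], [5, 9], [6], [8], [10]].

The final insertion tableau P = [[1, 3, 7], [2, 4], [5, 9], [6], [8], [10]] has shape [3, 2, 2, 1, 1, 1].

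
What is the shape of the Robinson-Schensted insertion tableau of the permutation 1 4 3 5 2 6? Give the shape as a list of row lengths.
[4, 1, 1]

Row-insert each entry into an empty tableau.

After inserting 1: P = [[1]].
After inserting 4: P = [[1, 4]].
After inserting 3: P = [[1, 3], [4]].
After inserting 5: P = [[1, 3, 5], [4]].
After inserting 2: P = [[1, 2, 5], [3], [4]].
After inserting 6: P = [[1, 2, 5, 6], [3], [4]].

The final insertion tableau P = [[1, 2, 5, 6], [3], [4]] has shape [4, 1, 1].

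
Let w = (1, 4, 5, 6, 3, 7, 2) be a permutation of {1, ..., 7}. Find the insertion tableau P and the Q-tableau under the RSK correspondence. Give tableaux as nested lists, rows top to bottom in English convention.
Insert each entry of the permutation into P by Schensted row insertion, recording in Q the position of each new cell.

After inserting 1: P = [[1]].
After inserting 4: P = [[1, 4]].
After inserting 5: P = [[1, 4, 5]].
After inserting 6: P = [[1, 4, 5, 6]].
After inserting 3: P = [[1, 3, 5, 6], [4]].
After inserting 7: P = [[1, 3, 5, 6, 7], [4]].
After inserting 2: P = [[1, 2, 5, 6, 7], [3], [4]].

So P = [[1, 2, 5, 6, 7], [3], [4]], Q = [[1, 2, 3, 4, 6], [5], [7]].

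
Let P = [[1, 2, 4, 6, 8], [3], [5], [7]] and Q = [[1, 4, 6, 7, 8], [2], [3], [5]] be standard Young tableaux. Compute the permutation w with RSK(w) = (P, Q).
Reverse the RSK construction: for i from n down to 1, find the cell of Q containing i, remove the entry at that cell from P, and reverse-bump it up through P; the value ejected from row 1 is w(i).

Step i=8: Q has 8 at row 1, column 5; remove that cell from P, ejecting 8. So w(8) = 8. P is now [[1, 2, 4, 6], [3], [5], [7]].
Step i=7: Q has 7 at row 1, column 4; remove that cell from P, ejecting 6. So w(7) = 6. P is now [[1, 2, 4], [3], [5], [7]].
Step i=6: Q has 6 at row 1, column 3; remove that cell from P, ejecting 4. So w(6) = 4. P is now [[1, 2], [3], [5], [7]].
Step i=5: Q has 5 at row 4, column 1; remove 7 from row 4 of P and reverse-bump: 7 enters row 3 and ejects 5; 5 enters row 2 and ejects 3; 3 enters row 1 and ejects 2. So w(5) = 2. P is now [[1, 3], [5], [7]].
Step i=4: Q has 4 at row 1, column 2; remove that cell from P, ejecting 3. So w(4) = 3. P is now [[1], [5], [7]].
Step i=3: Q has 3 at row 3, column 1; remove 7 from row 3 of P and reverse-bump: 7 enters row 2 and ejects 5; 5 enters row 1 and ejects 1. So w(3) = 1. P is now [[5], [7]].
Step i=2: Q has 2 at row 2, column 1; remove 7 from row 2 of P and reverse-bump: 7 enters row 1 and ejects 5. So w(2) = 5. P is now [[7]].
Step i=1: Q has 1 at row 1, column 1; remove that cell from P, ejecting 7. So w(1) = 7. P is now [].

So w = 7 5 1 3 2 4 6 8.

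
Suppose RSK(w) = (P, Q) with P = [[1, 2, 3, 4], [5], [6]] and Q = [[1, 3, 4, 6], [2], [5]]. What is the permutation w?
6 1 2 5 3 4

Reverse the RSK construction: for i from n down to 1, find the cell of Q containing i, remove the entry at that cell from P, and reverse-bump it up through P; the value ejected from row 1 is w(i).

Step i=6: Q has 6 at row 1, column 4; remove that cell from P, ejecting 4. So w(6) = 4. P is now [[1, 2, 3], [5], [6]].
Step i=5: Q has 5 at row 3, column 1; remove 6 from row 3 of P and reverse-bump: 6 enters row 2 and ejects 5; 5 enters row 1 and ejects 3. So w(5) = 3. P is now [[1, 2, 5], [6]].
Step i=4: Q has 4 at row 1, column 3; remove that cell from P, ejecting 5. So w(4) = 5. P is now [[1, 2], [6]].
Step i=3: Q has 3 at row 1, column 2; remove that cell from P, ejecting 2. So w(3) = 2. P is now [[1], [6]].
Step i=2: Q has 2 at row 2, column 1; remove 6 from row 2 of P and reverse-bump: 6 enters row 1 and ejects 1. So w(2) = 1. P is now [[6]].
Step i=1: Q has 1 at row 1, column 1; remove that cell from P, ejecting 6. So w(1) = 6. P is now [].

So w = 6 1 2 5 3 4.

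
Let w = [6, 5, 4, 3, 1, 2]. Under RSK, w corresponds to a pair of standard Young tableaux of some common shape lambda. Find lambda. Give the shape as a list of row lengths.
[2, 1, 1, 1, 1]

Row-insert each entry into an empty tableau.

After inserting 6: P = [[6]].
After inserting 5: P = [[5], [6]].
After inserting 4: P = [[4], [5], [6]].
After inserting 3: P = [[3], [4], [5], [6]].
After inserting 1: P = [[1], [3], [4], [5], [6]].
After inserting 2: P = [[1, 2], [3], [4], [5], [6]].

The final insertion tableau P = [[1, 2], [3], [4], [5], [6]] has shape [2, 1, 1, 1, 1].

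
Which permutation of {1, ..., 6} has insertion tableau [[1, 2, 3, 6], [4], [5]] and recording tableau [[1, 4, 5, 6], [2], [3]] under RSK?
5 4 1 2 3 6

Reverse the RSK construction: for i from n down to 1, find the cell of Q containing i, remove the entry at that cell from P, and reverse-bump it up through P; the value ejected from row 1 is w(i).

Step i=6: Q has 6 at row 1, column 4; remove that cell from P, ejecting 6. So w(6) = 6. P is now [[1, 2, 3], [4], [5]].
Step i=5: Q has 5 at row 1, column 3; remove that cell from P, ejecting 3. So w(5) = 3. P is now [[1, 2], [4], [5]].
Step i=4: Q has 4 at row 1, column 2; remove that cell from P, ejecting 2. So w(4) = 2. P is now [[1], [4], [5]].
Step i=3: Q has 3 at row 3, column 1; remove 5 from row 3 of P and reverse-bump: 5 enters row 2 and ejects 4; 4 enters row 1 and ejects 1. So w(3) = 1. P is now [[4], [5]].
Step i=2: Q has 2 at row 2, column 1; remove 5 from row 2 of P and reverse-bump: 5 enters row 1 and ejects 4. So w(2) = 4. P is now [[5]].
Step i=1: Q has 1 at row 1, column 1; remove that cell from P, ejecting 5. So w(1) = 5. P is now [].

So w = 5 4 1 2 3 6.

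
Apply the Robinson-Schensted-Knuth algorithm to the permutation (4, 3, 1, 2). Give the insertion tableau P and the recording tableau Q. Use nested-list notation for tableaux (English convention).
Insert each entry of the permutation into P by Schensted row insertion, recording in Q the position of each new cell.

Insert 4: appended to row 1. P = [[4]].
Insert 3: 3 bumps 4 from row 1; 4 starts row 2. P = [[3], [4]].
Insert 1: 1 bumps 3 from row 1; 3 bumps 4 from row 2; 4 starts row 3. P = [[1], [3], [4]].
Insert 2: appended to row 1. P = [[1, 2], [3], [4]].

So P = [[1, 2], [3], [4]], Q = [[1, 4], [2], [3]].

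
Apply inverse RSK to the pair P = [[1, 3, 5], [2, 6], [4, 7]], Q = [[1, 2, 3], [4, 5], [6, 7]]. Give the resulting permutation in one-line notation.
Reverse RSK: for i = n, n-1, ..., 1, locate i in Q, remove the corresponding corner cell from P, and reverse-bump its entry up through P; the value ejected from row 1 is w(i).

So w = 2 4 7 3 6 1 5.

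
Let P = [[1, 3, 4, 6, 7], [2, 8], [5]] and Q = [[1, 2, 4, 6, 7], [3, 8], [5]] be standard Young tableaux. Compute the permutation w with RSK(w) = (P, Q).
Reverse RSK: for i = n, n-1, ..., 1, locate i in Q, remove the corresponding corner cell from P, and reverse-bump its entry up through P; the value ejected from row 1 is w(i).

So w = 2 5 3 4 1 6 8 7.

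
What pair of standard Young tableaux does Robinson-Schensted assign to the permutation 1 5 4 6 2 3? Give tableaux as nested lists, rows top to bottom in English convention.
Insert each entry of the permutation into P by Schensted row insertion, recording in Q the position of each new cell.

Insert 1: appended to row 1. P = [[1]], Q = [[1]].
Insert 5: appended to row 1. P = [[1, 5]], Q = [[1, 2]].
Insert 4: 4 bumps 5 from row 1; 5 starts row 2. P = [[1, 4], [5]], Q = [[1, 2], [3]].
Insert 6: appended to row 1. P = [[1, 4, 6], [5]], Q = [[1, 2, 4], [3]].
Insert 2: 2 bumps 4 from row 1; 4 bumps 5 from row 2; 5 starts row 3. P = [[1, 2, 6], [4], [5]], Q = [[1, 2, 4], [3], [5]].
Insert 3: 3 bumps 6 from row 1; 6 appends to row 2. P = [[1, 2, 3], [4, 6], [5]], Q = [[1, 2, 4], [3, 6], [5]].

So P = [[1, 2, 3], [4, 6], [5]], Q = [[1, 2, 4], [3, 6], [5]].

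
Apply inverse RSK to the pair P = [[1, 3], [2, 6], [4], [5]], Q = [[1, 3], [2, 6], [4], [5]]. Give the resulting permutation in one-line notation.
Reverse the RSK construction: for i from n down to 1, find the cell of Q containing i, remove the entry at that cell from P, and reverse-bump it up through P; the value ejected from row 1 is w(i).

Step i=6: Q has 6 at row 2, column 2; remove 6 from row 2 of P and reverse-bump: 6 enters row 1 and ejects 3. So w(6) = 3. P is now [[1, 6], [2], [4], [5]].
Step i=5: Q has 5 at row 4, column 1; remove 5 from row 4 of P and reverse-bump: 5 enters row 3 and ejects 4; 4 enters row 2 and ejects 2; 2 enters row 1 and ejects 1. So w(5) = 1. P is now [[2, 6], [4], [5]].
Step i=4: Q has 4 at row 3, column 1; remove 5 from row 3 of P and reverse-bump: 5 enters row 2 and ejects 4; 4 enters row 1 and ejects 2. So w(4) = 2. P is now [[4, 6], [5]].
Step i=3: Q has 3 at row 1, column 2; remove that cell from P, ejecting 6. So w(3) = 6. P is now [[4], [5]].
Step i=2: Q has 2 at row 2, column 1; remove 5 from row 2 of P and reverse-bump: 5 enters row 1 and ejects 4. So w(2) = 4. P is now [[5]].
Step i=1: Q has 1 at row 1, column 1; remove that cell from P, ejecting 5. So w(1) = 5. P is now [].

So w = 5 4 6 2 1 3.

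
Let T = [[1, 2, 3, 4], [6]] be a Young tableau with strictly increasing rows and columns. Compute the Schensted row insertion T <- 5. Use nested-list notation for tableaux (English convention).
[[1, 2, 3, 4, 5], [6]]

5 is larger than every entry of row 1, so it is appended to row 1. The new tableau is [[1, 2, 3, 4, 5], [6]].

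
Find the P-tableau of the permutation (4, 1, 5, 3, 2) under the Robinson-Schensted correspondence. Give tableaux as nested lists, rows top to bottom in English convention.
P = [[1, 2], [3, 5], [4]]

Insert 4: appended to row 1. P = [[4]].
Insert 1: 1 bumps 4 from row 1; 4 starts row 2. P = [[1], [4]].
Insert 5: appended to row 1. P = [[1, 5], [4]].
Insert 3: 3 bumps 5 from row 1; 5 appends to row 2. P = [[1, 3], [4, 5]].
Insert 2: 2 bumps 3 from row 1; 3 bumps 4 from row 2; 4 starts row 3. P = [[1, 2], [3, 5], [4]].

So P = [[1, 2], [3, 5], [4]].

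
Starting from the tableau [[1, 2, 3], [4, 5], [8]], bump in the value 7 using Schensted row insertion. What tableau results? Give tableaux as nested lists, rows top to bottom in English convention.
[[1, 2, 3, 7], [4, 5], [8]]

7 is larger than every entry of row 1, so it is appended to row 1. The new tableau is [[1, 2, 3, 7], [4, 5], [8]].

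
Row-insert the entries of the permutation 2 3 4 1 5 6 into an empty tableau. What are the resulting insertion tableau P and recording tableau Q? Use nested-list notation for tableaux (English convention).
Insert each entry of the permutation into P by Schensted row insertion, recording in Q the position of each new cell.

Insert 2: appended to row 1. P = [[2]].
Insert 3: appended to row 1. P = [[2, 3]].
Insert 4: appended to row 1. P = [[2, 3, 4]].
Insert 1: 1 bumps 2 from row 1; 2 starts row 2. P = [[1, 3, 4], [2]].
Insert 5: appended to row 1. P = [[1, 3, 4, 5], [2]].
Insert 6: appended to row 1. P = [[1, 3, 4, 5, 6], [2]].

So P = [[1, 3, 4, 5, 6], [2]], Q = [[1, 2, 3, 5, 6], [4]].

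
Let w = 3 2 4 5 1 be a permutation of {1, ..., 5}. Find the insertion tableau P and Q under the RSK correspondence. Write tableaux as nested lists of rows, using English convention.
P = [[1, 4, 5], [2], [3]], Q = [[1, 3, 4], [2], [5]]

Insert each entry of the permutation into P by Schensted row insertion, recording in Q the position of each new cell.

After inserting 3: P = [[3]].
After inserting 2: P = [[2], [3]].
After inserting 4: P = [[2, 4], [3]].
After inserting 5: P = [[2, 4, 5], [3]].
After inserting 1: P = [[1, 4, 5], [2], [3]].

So P = [[1, 4, 5], [2], [3]], Q = [[1, 3, 4], [2], [5]].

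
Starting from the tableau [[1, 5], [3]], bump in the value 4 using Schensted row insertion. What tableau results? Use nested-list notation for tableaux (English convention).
In row 1, 4 replaces 5 (the leftmost entry greater than 4); 5 is bumped to row 2. 5 is appended to row 2. The new tableau is [[1, 4], [3, 5]].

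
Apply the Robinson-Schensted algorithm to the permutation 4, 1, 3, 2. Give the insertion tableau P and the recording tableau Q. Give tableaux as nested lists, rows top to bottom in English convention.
P = [[1, 2], [3], [4]], Q = [[1, 3], [2], [4]]

Insert each entry of the permutation into P by Schensted row insertion, recording in Q the position of each new cell.

Insert 4: appended to row 1. P = [[4]].
Insert 1: 1 bumps 4 from row 1; 4 starts row 2. P = [[1], [4]].
Insert 3: appended to row 1. P = [[1, 3], [4]].
Insert 2: 2 bumps 3 from row 1; 3 bumps 4 from row 2; 4 starts row 3. P = [[1, 2], [3], [4]].

So P = [[1, 2], [3], [4]], Q = [[1, 3], [2], [4]].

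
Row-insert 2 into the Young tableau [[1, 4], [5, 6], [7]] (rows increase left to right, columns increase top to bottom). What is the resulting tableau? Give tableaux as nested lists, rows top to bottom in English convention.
In row 1, 2 replaces 4 (the leftmost entry greater than 2); 4 is bumped to row 2. In row 2, 4 replaces 5 (the leftmost entry greater than 4); 5 is bumped to row 3. In row 3, 5 replaces 7 (the leftmost entry greater than 5); 7 is bumped to row 4. 7 starts a new row 4. The new tableau is [[1, 2], [4, 6], [5], [7]].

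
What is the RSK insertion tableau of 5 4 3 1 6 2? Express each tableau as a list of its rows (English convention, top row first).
P = [[1, 2], [3, 6], [4], [5]]

Insert 5: appended to row 1. P = [[5]].
Insert 4: 4 bumps 5 from row 1; 5 starts row 2. P = [[4], [5]].
Insert 3: 3 bumps 4 from row 1; 4 bumps 5 from row 2; 5 starts row 3. P = [[3], [4], [5]].
Insert 1: 1 bumps 3 from row 1; 3 bumps 4 from row 2; 4 bumps 5 from row 3; 5 starts row 4. P = [[1], [3], [4], [5]].
Insert 6: appended to row 1. P = [[1, 6], [3], [4], [5]].
Insert 2: 2 bumps 6 from row 1; 6 appends to row 2. P = [[1, 2], [3, 6], [4], [5]].

So P = [[1, 2], [3, 6], [4], [5]].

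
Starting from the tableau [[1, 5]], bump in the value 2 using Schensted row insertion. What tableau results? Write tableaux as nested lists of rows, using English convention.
[[1, 2], [5]]

In row 1, 2 replaces 5 (the leftmost entry greater than 2); 5 is bumped to row 2. 5 starts a new row 2. The new tableau is [[1, 2], [5]].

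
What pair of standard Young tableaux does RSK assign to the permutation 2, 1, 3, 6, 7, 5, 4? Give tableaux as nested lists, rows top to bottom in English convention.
P = [[1, 3, 4, 7], [2, 5], [6]], Q = [[1, 3, 4, 5], [2, 6], [7]]

Insert each entry of the permutation into P by Schensted row insertion, recording in Q the position of each new cell.

Insert 2: appended to row 1. P = [[2]].
Insert 1: 1 bumps 2 from row 1; 2 starts row 2. P = [[1], [2]].
Insert 3: appended to row 1. P = [[1, 3], [2]].
Insert 6: appended to row 1. P = [[1, 3, 6], [2]].
Insert 7: appended to row 1. P = [[1, 3, 6, 7], [2]].
Insert 5: 5 bumps 6 from row 1; 6 appends to row 2. P = [[1, 3, 5, 7], [2, 6]].
Insert 4: 4 bumps 5 from row 1; 5 bumps 6 from row 2; 6 starts row 3. P = [[1, 3, 4, 7], [2, 5], [6]].

So P = [[1, 3, 4, 7], [2, 5], [6]], Q = [[1, 3, 4, 5], [2, 6], [7]].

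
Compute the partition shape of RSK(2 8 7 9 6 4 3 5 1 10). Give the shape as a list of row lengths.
Row-insert each entry into an empty tableau.

After inserting 2: P = [[2]].
After inserting 8: P = [[2, 8]].
After inserting 7: P = [[2, 7], [8]].
After inserting 9: P = [[2, 7, 9], [8]].
After inserting 6: P = [[2, 6, 9], [7], [8]].
After inserting 4: P = [[2, 4, 9], [6], [7], [8]].
After inserting 3: P = [[2, 3, 9], [4], [6], [7], [8]].
After inserting 5: P = [[2, 3, 5], [4, 9], [6], [7], [8]].
After inserting 1: P = [[1, 3, 5], [2, 9], [4], [6], [7], [8]].
After inserting 10: P = [[1, 3, 5, 10], [2, 9], [4], [6], [7], [8]].

The final insertion tableau P = [[1, 3, 5, 10], [2, 9], [4], [6], [7], [8]] has shape [4, 2, 1, 1, 1, 1].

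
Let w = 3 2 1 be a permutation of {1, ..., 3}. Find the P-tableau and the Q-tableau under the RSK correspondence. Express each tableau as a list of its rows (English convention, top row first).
Insert each entry of the permutation into P by Schensted row insertion, recording in Q the position of each new cell.

Insert 3: appended to row 1. P = [[3]], Q = [[1]].
Insert 2: 2 bumps 3 from row 1; 3 starts row 2. P = [[2], [3]], Q = [[1], [2]].
Insert 1: 1 bumps 2 from row 1; 2 bumps 3 from row 2; 3 starts row 3. P = [[1], [2], [3]], Q = [[1], [2], [3]].

So P = [[1], [2], [3]], Q = [[1], [2], [3]].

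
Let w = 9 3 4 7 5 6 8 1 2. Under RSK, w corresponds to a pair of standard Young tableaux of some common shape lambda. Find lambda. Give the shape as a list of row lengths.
Row-insert each entry into an empty tableau.

After inserting 9: P = [[9]].
After inserting 3: P = [[3], [9]].
After inserting 4: P = [[3, 4], [9]].
After inserting 7: P = [[3, 4, 7], [9]].
After inserting 5: P = [[3, 4, 5], [7], [9]].
After inserting 6: P = [[3, 4, 5, 6], [7], [9]].
After inserting 8: P = [[3, 4, 5, 6, 8], [7], [9]].
After inserting 1: P = [[1, 4, 5, 6, 8], [3], [7], [9]].
After inserting 2: P = [[1, 2, 5, 6, 8], [3, 4], [7], [9]].

The final insertion tableau P = [[1, 2, 5, 6, 8], [3, 4], [7], [9]] has shape [5, 2, 1, 1].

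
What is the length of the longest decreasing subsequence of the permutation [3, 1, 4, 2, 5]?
2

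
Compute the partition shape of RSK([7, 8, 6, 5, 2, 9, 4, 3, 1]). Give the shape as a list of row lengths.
[3, 2, 1, 1, 1, 1]

Row-insert each entry into an empty tableau.

After inserting 7: P = [[7]].
After inserting 8: P = [[7, 8]].
After inserting 6: P = [[6, 8], [7]].
After inserting 5: P = [[5, 8], [6], [7]].
After inserting 2: P = [[2, 8], [5], [6], [7]].
After inserting 9: P = [[2, 8, 9], [5], [6], [7]].
After inserting 4: P = [[2, 4, 9], [5, 8], [6], [7]].
After inserting 3: P = [[2, 3, 9], [4, 8], [5], [6], [7]].
After inserting 1: P = [[1, 3, 9], [2, 8], [4], [5], [6], [7]].

The final insertion tableau P = [[1, 3, 9], [2, 8], [4], [5], [6], [7]] has shape [3, 2, 1, 1, 1, 1].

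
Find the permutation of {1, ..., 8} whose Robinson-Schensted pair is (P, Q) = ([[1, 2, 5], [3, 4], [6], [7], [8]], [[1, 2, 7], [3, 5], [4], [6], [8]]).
Reverse RSK: for i = n, n-1, ..., 1, locate i in Q, remove the corresponding corner cell from P, and reverse-bump its entry up through P; the value ejected from row 1 is w(i).

So w = 3 8 7 1 6 4 5 2.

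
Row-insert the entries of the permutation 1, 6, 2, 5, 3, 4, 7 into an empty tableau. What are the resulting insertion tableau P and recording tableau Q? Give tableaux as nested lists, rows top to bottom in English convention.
Insert each entry of the permutation into P by Schensted row insertion, recording in Q the position of each new cell.

Insert 1: appended to row 1. P = [[1]].
Insert 6: appended to row 1. P = [[1, 6]].
Insert 2: 2 bumps 6 from row 1; 6 starts row 2. P = [[1, 2], [6]].
Insert 5: appended to row 1. P = [[1, 2, 5], [6]].
Insert 3: 3 bumps 5 from row 1; 5 bumps 6 from row 2; 6 starts row 3. P = [[1, 2, 3], [5], [6]].
Insert 4: appended to row 1. P = [[1, 2, 3, 4], [5], [6]].
Insert 7: appended to row 1. P = [[1, 2, 3, 4, 7], [5], [6]].

So P = [[1, 2, 3, 4, 7], [5], [6]], Q = [[1, 2, 4, 6, 7], [3], [5]].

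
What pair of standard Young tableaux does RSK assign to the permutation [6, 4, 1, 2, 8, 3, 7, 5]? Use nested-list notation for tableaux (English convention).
Insert each entry of the permutation into P by Schensted row insertion, recording in Q the position of each new cell.

Insert 6: appended to row 1. P = [[6]].
Insert 4: 4 bumps 6 from row 1; 6 starts row 2. P = [[4], [6]].
Insert 1: 1 bumps 4 from row 1; 4 bumps 6 from row 2; 6 starts row 3. P = [[1], [4], [6]].
Insert 2: appended to row 1. P = [[1, 2], [4], [6]].
Insert 8: appended to row 1. P = [[1, 2, 8], [4], [6]].
Insert 3: 3 bumps 8 from row 1; 8 appends to row 2. P = [[1, 2, 3], [4, 8], [6]].
Insert 7: appended to row 1. P = [[1, 2, 3, 7], [4, 8], [6]].
Insert 5: 5 bumps 7 from row 1; 7 bumps 8 from row 2; 8 appends to row 3. P = [[1, 2, 3, 5], [4, 7], [6, 8]].

So P = [[1, 2, 3, 5], [4, 7], [6, 8]], Q = [[1, 4, 5, 7], [2, 6], [3, 8]].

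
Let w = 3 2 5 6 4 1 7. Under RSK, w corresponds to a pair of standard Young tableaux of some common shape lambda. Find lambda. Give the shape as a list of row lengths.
[4, 2, 1]

Row-insert each entry into an empty tableau.

After inserting 3: P = [[3]].
After inserting 2: P = [[2], [3]].
After inserting 5: P = [[2, 5], [3]].
After inserting 6: P = [[2, 5, 6], [3]].
After inserting 4: P = [[2, 4, 6], [3, 5]].
After inserting 1: P = [[1, 4, 6], [2, 5], [3]].
After inserting 7: P = [[1, 4, 6, 7], [2, 5], [3]].

The final insertion tableau P = [[1, 4, 6, 7], [2, 5], [3]] has shape [4, 2, 1].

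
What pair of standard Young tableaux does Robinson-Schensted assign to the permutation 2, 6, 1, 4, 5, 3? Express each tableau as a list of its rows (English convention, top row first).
P = [[1, 3, 5], [2, 4], [6]], Q = [[1, 2, 5], [3, 4], [6]]

Insert each entry of the permutation into P by Schensted row insertion, recording in Q the position of each new cell.

Insert 2: appended to row 1. P = [[2]].
Insert 6: appended to row 1. P = [[2, 6]].
Insert 1: 1 bumps 2 from row 1; 2 starts row 2. P = [[1, 6], [2]].
Insert 4: 4 bumps 6 from row 1; 6 appends to row 2. P = [[1, 4], [2, 6]].
Insert 5: appended to row 1. P = [[1, 4, 5], [2, 6]].
Insert 3: 3 bumps 4 from row 1; 4 bumps 6 from row 2; 6 starts row 3. P = [[1, 3, 5], [2, 4], [6]].

So P = [[1, 3, 5], [2, 4], [6]], Q = [[1, 2, 5], [3, 4], [6]].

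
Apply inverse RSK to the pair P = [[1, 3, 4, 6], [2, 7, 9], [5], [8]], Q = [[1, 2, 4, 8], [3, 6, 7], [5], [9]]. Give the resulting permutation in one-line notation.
5 8 7 9 2 3 4 6 1

Reverse the RSK construction: for i from n down to 1, find the cell of Q containing i, remove the entry at that cell from P, and reverse-bump it up through P; the value ejected from row 1 is w(i).

Step i=9: Q has 9 at row 4, column 1; remove 8 from row 4 of P and reverse-bump: 8 enters row 3 and ejects 5; 5 enters row 2 and ejects 2; 2 enters row 1 and ejects 1. So w(9) = 1. P is now [[2, 3, 4, 6], [5, 7, 9], [8]].
Step i=8: Q has 8 at row 1, column 4; remove that cell from P, ejecting 6. So w(8) = 6. P is now [[2, 3, 4], [5, 7, 9], [8]].
Step i=7: Q has 7 at row 2, column 3; remove 9 from row 2 of P and reverse-bump: 9 enters row 1 and ejects 4. So w(7) = 4. P is now [[2, 3, 9], [5, 7], [8]].
Step i=6: Q has 6 at row 2, column 2; remove 7 from row 2 of P and reverse-bump: 7 enters row 1 and ejects 3. So w(6) = 3. P is now [[2, 7, 9], [5], [8]].
Step i=5: Q has 5 at row 3, column 1; remove 8 from row 3 of P and reverse-bump: 8 enters row 2 and ejects 5; 5 enters row 1 and ejects 2. So w(5) = 2. P is now [[5, 7, 9], [8]].
Step i=4: Q has 4 at row 1, column 3; remove that cell from P, ejecting 9. So w(4) = 9. P is now [[5, 7], [8]].
Step i=3: Q has 3 at row 2, column 1; remove 8 from row 2 of P and reverse-bump: 8 enters row 1 and ejects 7. So w(3) = 7. P is now [[5, 8]].
Step i=2: Q has 2 at row 1, column 2; remove that cell from P, ejecting 8. So w(2) = 8. P is now [[5]].
Step i=1: Q has 1 at row 1, column 1; remove that cell from P, ejecting 5. So w(1) = 5. P is now [].

So w = 5 8 7 9 2 3 4 6 1.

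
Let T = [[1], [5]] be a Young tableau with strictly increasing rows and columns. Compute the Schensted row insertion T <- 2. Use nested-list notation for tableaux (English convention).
[[1, 2], [5]]

2 is larger than every entry of row 1, so it is appended to row 1. The new tableau is [[1, 2], [5]].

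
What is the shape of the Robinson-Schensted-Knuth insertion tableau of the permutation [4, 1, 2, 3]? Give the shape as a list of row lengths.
Row-insert each entry into an empty tableau.

After inserting 4: P = [[4]].
After inserting 1: P = [[1], [4]].
After inserting 2: P = [[1, 2], [4]].
After inserting 3: P = [[1, 2, 3], [4]].

The final insertion tableau P = [[1, 2, 3], [4]] has shape [3, 1].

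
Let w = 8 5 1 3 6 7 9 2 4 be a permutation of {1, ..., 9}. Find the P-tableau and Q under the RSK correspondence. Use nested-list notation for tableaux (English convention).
P = [[1, 2, 4, 7, 9], [3, 6], [5], [8]], Q = [[1, 4, 5, 6, 7], [2, 9], [3], [8]]

Insert each entry of the permutation into P by Schensted row insertion, recording in Q the position of each new cell.

Insert 8: appended to row 1. P = [[8]], Q = [[1]].
Insert 5: 5 bumps 8 from row 1; 8 starts row 2. P = [[5], [8]], Q = [[1], [2]].
Insert 1: 1 bumps 5 from row 1; 5 bumps 8 from row 2; 8 starts row 3. P = [[1], [5], [8]], Q = [[1], [2], [3]].
Insert 3: appended to row 1. P = [[1, 3], [5], [8]], Q = [[1, 4], [2], [3]].
Insert 6: appended to row 1. P = [[1, 3, 6], [5], [8]], Q = [[1, 4, 5], [2], [3]].
Insert 7: appended to row 1. P = [[1, 3, 6, 7], [5], [8]], Q = [[1, 4, 5, 6], [2], [3]].
Insert 9: appended to row 1. P = [[1, 3, 6, 7, 9], [5], [8]], Q = [[1, 4, 5, 6, 7], [2], [3]].
Insert 2: 2 bumps 3 from row 1; 3 bumps 5 from row 2; 5 bumps 8 from row 3; 8 starts row 4. P = [[1, 2, 6, 7, 9], [3], [5], [8]], Q = [[1, 4, 5, 6, 7], [2], [3], [8]].
Insert 4: 4 bumps 6 from row 1; 6 appends to row 2. P = [[1, 2, 4, 7, 9], [3, 6], [5], [8]], Q = [[1, 4, 5, 6, 7], [2, 9], [3], [8]].

So P = [[1, 2, 4, 7, 9], [3, 6], [5], [8]], Q = [[1, 4, 5, 6, 7], [2, 9], [3], [8]].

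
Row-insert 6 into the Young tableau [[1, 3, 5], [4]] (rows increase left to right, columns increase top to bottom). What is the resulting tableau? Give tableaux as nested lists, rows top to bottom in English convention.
6 is larger than every entry of row 1, so it is appended to row 1. The new tableau is [[1, 3, 5, 6], [4]].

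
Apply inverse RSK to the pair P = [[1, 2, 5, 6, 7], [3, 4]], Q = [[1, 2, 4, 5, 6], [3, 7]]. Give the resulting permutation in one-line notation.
Reverse the RSK construction: for i from n down to 1, find the cell of Q containing i, remove the entry at that cell from P, and reverse-bump it up through P; the value ejected from row 1 is w(i).

Step i=7: Q has 7 at row 2, column 2; remove 4 from row 2 of P and reverse-bump: 4 enters row 1 and ejects 2. So w(7) = 2. P is now [[1, 4, 5, 6, 7], [3]].
Step i=6: Q has 6 at row 1, column 5; remove that cell from P, ejecting 7. So w(6) = 7. P is now [[1, 4, 5, 6], [3]].
Step i=5: Q has 5 at row 1, column 4; remove that cell from P, ejecting 6. So w(5) = 6. P is now [[1, 4, 5], [3]].
Step i=4: Q has 4 at row 1, column 3; remove that cell from P, ejecting 5. So w(4) = 5. P is now [[1, 4], [3]].
Step i=3: Q has 3 at row 2, column 1; remove 3 from row 2 of P and reverse-bump: 3 enters row 1 and ejects 1. So w(3) = 1. P is now [[3, 4]].
Step i=2: Q has 2 at row 1, column 2; remove that cell from P, ejecting 4. So w(2) = 4. P is now [[3]].
Step i=1: Q has 1 at row 1, column 1; remove that cell from P, ejecting 3. So w(1) = 3. P is now [].

So w = 3 4 1 5 6 7 2.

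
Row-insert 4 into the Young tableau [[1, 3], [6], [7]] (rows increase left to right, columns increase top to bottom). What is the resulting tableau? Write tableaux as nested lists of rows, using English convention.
[[1, 3, 4], [6], [7]]

4 is larger than every entry of row 1, so it is appended to row 1. The new tableau is [[1, 3, 4], [6], [7]].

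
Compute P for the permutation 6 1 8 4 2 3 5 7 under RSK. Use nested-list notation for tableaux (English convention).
After inserting 6: P = [[6]].
After inserting 1: P = [[1], [6]].
After inserting 8: P = [[1, 8], [6]].
After inserting 4: P = [[1, 4], [6, 8]].
After inserting 2: P = [[1, 2], [4, 8], [6]].
After inserting 3: P = [[1, 2, 3], [4, 8], [6]].
After inserting 5: P = [[1, 2, 3, 5], [4, 8], [6]].
After inserting 7: P = [[1, 2, 3, 5, 7], [4, 8], [6]].

So P = [[1, 2, 3, 5, 7], [4, 8], [6]].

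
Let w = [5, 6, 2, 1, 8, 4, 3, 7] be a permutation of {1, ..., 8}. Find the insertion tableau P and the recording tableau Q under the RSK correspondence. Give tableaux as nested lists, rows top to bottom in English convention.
P = [[1, 3, 7], [2, 4, 8], [5, 6]], Q = [[1, 2, 5], [3, 6, 8], [4, 7]]

Insert each entry of the permutation into P by Schensted row insertion, recording in Q the position of each new cell.

Insert 5: appended to row 1. P = [[5]], Q = [[1]].
Insert 6: appended to row 1. P = [[5, 6]], Q = [[1, 2]].
Insert 2: 2 bumps 5 from row 1; 5 starts row 2. P = [[2, 6], [5]], Q = [[1, 2], [3]].
Insert 1: 1 bumps 2 from row 1; 2 bumps 5 from row 2; 5 starts row 3. P = [[1, 6], [2], [5]], Q = [[1, 2], [3], [4]].
Insert 8: appended to row 1. P = [[1, 6, 8], [2], [5]], Q = [[1, 2, 5], [3], [4]].
Insert 4: 4 bumps 6 from row 1; 6 appends to row 2. P = [[1, 4, 8], [2, 6], [5]], Q = [[1, 2, 5], [3, 6], [4]].
Insert 3: 3 bumps 4 from row 1; 4 bumps 6 from row 2; 6 appends to row 3. P = [[1, 3, 8], [2, 4], [5, 6]], Q = [[1, 2, 5], [3, 6], [4, 7]].
Insert 7: 7 bumps 8 from row 1; 8 appends to row 2. P = [[1, 3, 7], [2, 4, 8], [5, 6]], Q = [[1, 2, 5], [3, 6, 8], [4, 7]].

So P = [[1, 3, 7], [2, 4, 8], [5, 6]], Q = [[1, 2, 5], [3, 6, 8], [4, 7]].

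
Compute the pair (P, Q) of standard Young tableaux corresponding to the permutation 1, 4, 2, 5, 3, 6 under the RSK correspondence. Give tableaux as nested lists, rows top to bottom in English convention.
P = [[1, 2, 3, 6], [4, 5]], Q = [[1, 2, 4, 6], [3, 5]]

Insert each entry of the permutation into P by Schensted row insertion, recording in Q the position of each new cell.

After inserting 1: P = [[1]].
After inserting 4: P = [[1, 4]].
After inserting 2: P = [[1, 2], [4]].
After inserting 5: P = [[1, 2, 5], [4]].
After inserting 3: P = [[1, 2, 3], [4, 5]].
After inserting 6: P = [[1, 2, 3, 6], [4, 5]].

So P = [[1, 2, 3, 6], [4, 5]], Q = [[1, 2, 4, 6], [3, 5]].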